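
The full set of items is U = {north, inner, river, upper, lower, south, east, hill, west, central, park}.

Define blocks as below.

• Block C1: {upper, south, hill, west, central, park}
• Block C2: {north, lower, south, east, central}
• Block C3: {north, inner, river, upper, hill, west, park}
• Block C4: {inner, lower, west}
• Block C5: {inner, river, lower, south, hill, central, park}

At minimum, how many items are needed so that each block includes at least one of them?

H = {upper, lower} meets every block (each contains at least one member of H), and |H| = 2.
No single item lies in every block, so at least 2 are needed and 2 is optimal.

2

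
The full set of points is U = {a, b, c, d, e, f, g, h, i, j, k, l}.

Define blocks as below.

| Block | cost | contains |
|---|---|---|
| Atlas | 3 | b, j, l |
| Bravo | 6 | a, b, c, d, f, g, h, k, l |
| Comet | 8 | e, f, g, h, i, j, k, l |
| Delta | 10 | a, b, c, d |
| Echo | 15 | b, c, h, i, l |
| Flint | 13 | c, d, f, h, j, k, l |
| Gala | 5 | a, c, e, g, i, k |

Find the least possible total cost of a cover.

14

Atlas, Bravo, Gala together cover every point (Atlas ∪ Bravo ∪ Gala = {a, b, c, d, e, f, g, h, i, j, k, l}); total cost 3 + 6 + 5 = 14.
No covering selection has total cost below 14.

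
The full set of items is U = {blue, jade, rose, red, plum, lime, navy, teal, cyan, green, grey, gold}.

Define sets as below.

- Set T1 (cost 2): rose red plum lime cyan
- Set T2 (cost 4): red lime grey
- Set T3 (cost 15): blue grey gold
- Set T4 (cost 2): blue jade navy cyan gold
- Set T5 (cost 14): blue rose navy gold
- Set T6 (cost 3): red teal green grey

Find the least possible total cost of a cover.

T1, T4, T6 together cover every item (T1 ∪ T4 ∪ T6 = {blue, jade, rose, red, plum, lime, navy, teal, cyan, green, grey, gold}); total cost 2 + 2 + 3 = 7.
No covering selection has total cost below 7.

7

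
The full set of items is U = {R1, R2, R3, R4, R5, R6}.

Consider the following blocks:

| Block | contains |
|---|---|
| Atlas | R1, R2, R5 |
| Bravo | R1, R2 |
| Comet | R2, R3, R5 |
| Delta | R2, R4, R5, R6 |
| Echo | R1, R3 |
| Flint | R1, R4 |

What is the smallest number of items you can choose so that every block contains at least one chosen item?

2

H = {R1, R2} meets every block (each contains at least one member of H), and |H| = 2.
The blocks Comet, Flint are pairwise disjoint, so any hitting set needs a separate item for each — at least 2. Hence 2 is optimal.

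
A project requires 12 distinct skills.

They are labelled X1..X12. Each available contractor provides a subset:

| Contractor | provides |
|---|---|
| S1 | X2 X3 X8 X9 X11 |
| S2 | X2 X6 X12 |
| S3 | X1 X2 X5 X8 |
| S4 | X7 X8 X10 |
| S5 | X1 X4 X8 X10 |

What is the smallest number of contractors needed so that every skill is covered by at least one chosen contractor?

5

S1 and S2 and S3 and S4 and S5 together: S1 ∪ S2 ∪ S3 ∪ S4 ∪ S5 = {X1, X2, X3, X4, X5, X6, X7, X8, X9, X10, X11, X12} — every skill is covered.
No 4 of the 5 contractors cover everything (all 5 combinations miss at least one skill), so 5 is optimal.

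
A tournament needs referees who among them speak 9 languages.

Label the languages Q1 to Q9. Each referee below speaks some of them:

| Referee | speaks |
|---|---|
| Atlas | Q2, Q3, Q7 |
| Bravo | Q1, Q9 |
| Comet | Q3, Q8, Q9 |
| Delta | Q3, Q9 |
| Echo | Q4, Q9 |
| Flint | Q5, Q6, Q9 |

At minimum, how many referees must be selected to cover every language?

5

Atlas and Bravo and Comet and Echo and Flint together: Atlas ∪ Bravo ∪ Comet ∪ Echo ∪ Flint = {Q1, Q2, Q3, Q4, Q5, Q6, Q7, Q8, Q9} — every language is covered.
No 4 of the 6 referees cover everything (all 15 combinations miss at least one language), so 5 is optimal.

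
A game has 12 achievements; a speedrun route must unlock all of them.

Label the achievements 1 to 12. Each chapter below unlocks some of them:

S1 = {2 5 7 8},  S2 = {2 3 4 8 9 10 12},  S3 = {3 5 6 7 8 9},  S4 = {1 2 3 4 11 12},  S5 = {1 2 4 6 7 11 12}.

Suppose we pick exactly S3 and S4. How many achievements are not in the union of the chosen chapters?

Union of S3, S4 = {1, 2, 3, 4, 5, 6, 7, 8, 9, 11, 12}.
Not covered: 10 — 1 achievement.

1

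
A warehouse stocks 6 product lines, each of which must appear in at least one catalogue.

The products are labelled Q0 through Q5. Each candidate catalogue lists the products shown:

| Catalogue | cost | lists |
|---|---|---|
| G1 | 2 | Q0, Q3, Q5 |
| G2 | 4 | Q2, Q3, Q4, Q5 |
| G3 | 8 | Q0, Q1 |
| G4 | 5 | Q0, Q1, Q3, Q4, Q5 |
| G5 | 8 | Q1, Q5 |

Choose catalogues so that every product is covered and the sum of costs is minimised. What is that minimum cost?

9

G2, G4 together cover every product (G2 ∪ G4 = {Q0, Q1, Q2, Q3, Q4, Q5}); total cost 4 + 5 = 9.
The greedy pick G1, G2, G4 costs 11; no covering selection beats 9.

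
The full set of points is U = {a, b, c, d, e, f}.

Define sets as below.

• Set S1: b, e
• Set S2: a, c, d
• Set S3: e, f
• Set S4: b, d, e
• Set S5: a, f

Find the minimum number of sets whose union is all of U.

3

S2 and S4 and S5 together: S2 ∪ S4 ∪ S5 = {a, b, c, d, e, f} — every point is covered.
Only S2 contains c, so S2 is forced; the remaining 3 points need at least 2 more sets (each remaining set adds at most 2) — so at least 3 sets are needed, and 3 is optimal.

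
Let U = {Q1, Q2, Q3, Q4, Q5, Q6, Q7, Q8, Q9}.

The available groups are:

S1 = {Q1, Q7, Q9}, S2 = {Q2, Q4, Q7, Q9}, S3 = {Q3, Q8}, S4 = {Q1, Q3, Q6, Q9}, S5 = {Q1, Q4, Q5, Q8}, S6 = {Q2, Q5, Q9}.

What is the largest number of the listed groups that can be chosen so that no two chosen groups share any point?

S1, S3 are pairwise disjoint (S1={Q1,Q7,Q9}; S3={Q3,Q8}).
Every remaining group overlaps one of these, and no 3 of the listed groups are pairwise disjoint, so 2 is the maximum.

2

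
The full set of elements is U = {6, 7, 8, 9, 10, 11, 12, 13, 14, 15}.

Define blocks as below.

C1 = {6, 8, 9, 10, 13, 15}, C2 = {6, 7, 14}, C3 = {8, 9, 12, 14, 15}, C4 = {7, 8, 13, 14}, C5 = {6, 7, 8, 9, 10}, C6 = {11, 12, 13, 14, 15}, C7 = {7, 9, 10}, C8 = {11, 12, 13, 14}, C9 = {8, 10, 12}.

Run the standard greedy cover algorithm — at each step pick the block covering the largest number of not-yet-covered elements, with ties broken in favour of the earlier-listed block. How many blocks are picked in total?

3

Greedy: pick C1 (covers 6 new) → pick C6 (covers 3 new) → pick C2 (covers 1 new). Total picks: 3.
(The true minimum cover uses only 2 blocks, so greedy is not optimal here.)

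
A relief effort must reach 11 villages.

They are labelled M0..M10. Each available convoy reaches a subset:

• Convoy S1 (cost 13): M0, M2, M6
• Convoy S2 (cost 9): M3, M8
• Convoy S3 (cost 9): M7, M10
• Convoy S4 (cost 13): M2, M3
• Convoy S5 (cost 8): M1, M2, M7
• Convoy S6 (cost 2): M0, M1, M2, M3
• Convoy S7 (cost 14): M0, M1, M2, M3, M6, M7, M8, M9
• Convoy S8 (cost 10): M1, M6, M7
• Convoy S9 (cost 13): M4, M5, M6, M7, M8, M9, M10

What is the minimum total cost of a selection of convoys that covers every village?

S6, S9 together cover every village (S6 ∪ S9 = {M0, M1, M2, M3, M4, M5, M6, M7, M8, M9, M10}); total cost 2 + 13 = 15.
No covering selection has total cost below 15.

15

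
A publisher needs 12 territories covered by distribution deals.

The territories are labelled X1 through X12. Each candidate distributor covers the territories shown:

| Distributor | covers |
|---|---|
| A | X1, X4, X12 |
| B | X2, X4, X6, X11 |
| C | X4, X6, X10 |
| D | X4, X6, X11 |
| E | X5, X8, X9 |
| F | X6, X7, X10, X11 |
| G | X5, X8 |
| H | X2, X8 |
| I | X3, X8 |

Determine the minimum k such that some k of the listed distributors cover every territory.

5

Take {A, B, E, F, I}. Their union is {X1, X2, X3, X4, X5, X6, X7, X8, X9, X10, X11, X12}, which is all 12 territories.
No 4 of the 9 distributors cover everything (all 126 combinations miss at least one territory), so 5 is optimal.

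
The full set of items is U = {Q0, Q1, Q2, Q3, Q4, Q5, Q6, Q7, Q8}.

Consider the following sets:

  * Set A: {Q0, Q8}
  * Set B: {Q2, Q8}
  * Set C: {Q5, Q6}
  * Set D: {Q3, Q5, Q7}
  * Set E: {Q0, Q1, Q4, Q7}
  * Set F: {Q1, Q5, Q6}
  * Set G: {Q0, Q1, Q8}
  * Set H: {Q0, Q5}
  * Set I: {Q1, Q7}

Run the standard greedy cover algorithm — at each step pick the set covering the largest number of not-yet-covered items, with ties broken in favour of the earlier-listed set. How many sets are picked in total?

Greedy: pick E (covers 4 new) → pick B (covers 2 new) → pick C (covers 2 new) → pick D (covers 1 new). Total picks: 4.

4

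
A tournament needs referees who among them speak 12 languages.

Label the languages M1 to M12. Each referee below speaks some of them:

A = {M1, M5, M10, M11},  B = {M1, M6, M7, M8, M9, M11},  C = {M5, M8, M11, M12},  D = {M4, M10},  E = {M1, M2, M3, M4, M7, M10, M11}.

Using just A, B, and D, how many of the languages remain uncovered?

Union of A, B, D = {M1, M4, M5, M6, M7, M8, M9, M10, M11}.
Not covered: M2, M3, M12 — 3 languages.

3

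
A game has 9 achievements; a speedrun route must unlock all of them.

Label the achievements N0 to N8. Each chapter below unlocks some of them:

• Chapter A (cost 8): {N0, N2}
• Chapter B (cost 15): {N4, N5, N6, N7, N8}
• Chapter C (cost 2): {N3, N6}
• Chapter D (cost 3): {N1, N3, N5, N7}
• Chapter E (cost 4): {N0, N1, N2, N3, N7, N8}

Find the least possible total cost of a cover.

B, E together cover every achievement (B ∪ E = {N0, N1, N2, N3, N4, N5, N6, N7, N8}); total cost 15 + 4 = 19.
The greedy pick E, C, D, B costs 24; no covering selection beats 19.

19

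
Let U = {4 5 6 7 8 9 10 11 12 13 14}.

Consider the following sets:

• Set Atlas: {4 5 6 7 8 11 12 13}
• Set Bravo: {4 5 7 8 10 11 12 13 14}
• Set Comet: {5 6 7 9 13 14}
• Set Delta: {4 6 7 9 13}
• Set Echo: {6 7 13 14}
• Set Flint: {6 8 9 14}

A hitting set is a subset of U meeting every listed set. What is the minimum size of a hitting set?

Take H = {7, 9}. Each listed set contains at least one of these, so H is a hitting set of size 2.
No single element lies in every set, so at least 2 are needed and 2 is optimal.

2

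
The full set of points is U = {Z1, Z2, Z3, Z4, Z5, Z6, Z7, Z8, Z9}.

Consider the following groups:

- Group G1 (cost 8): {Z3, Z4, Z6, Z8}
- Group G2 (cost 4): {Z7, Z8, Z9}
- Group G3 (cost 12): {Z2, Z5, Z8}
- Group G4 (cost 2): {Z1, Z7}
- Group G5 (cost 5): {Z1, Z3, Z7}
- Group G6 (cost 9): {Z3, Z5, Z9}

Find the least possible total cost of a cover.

26

G1, G2, G3, G4 together cover every point (G1 ∪ G2 ∪ G3 ∪ G4 = {Z1, Z2, Z3, Z4, Z5, Z6, Z7, Z8, Z9}); total cost 8 + 4 + 12 + 2 = 26.
No covering selection has total cost below 26.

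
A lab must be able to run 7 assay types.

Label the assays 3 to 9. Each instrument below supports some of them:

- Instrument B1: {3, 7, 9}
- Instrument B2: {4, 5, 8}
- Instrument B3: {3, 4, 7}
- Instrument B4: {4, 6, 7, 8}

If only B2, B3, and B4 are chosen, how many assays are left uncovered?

1

Union of B2, B3, B4 = {3, 4, 5, 6, 7, 8}.
Not covered: 9 — 1 assay.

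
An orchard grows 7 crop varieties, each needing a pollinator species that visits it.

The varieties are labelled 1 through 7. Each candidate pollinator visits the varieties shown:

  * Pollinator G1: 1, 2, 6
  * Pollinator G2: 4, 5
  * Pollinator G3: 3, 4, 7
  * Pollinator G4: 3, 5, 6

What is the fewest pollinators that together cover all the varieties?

3

Take {G1, G2, G3}. Their union is {1, 2, 3, 4, 5, 6, 7}, which is all 7 varieties.
Each pollinator has at most 3 varieties, and 2·3 = 6 < 7 — so at least 3 pollinators are needed, and 3 is optimal.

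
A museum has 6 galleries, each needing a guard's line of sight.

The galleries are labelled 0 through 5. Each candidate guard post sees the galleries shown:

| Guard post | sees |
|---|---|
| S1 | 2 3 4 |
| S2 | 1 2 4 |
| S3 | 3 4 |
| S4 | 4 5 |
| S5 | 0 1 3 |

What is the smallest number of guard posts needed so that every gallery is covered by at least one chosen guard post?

3

S1 and S4 and S5 together: S1 ∪ S4 ∪ S5 = {0, 1, 2, 3, 4, 5} — every gallery is covered.
Only S5 contains 0, so S5 is forced; the remaining 3 galleries need at least 2 more guard posts (each remaining guard post adds at most 2) — so at least 3 guard posts are needed, and 3 is optimal.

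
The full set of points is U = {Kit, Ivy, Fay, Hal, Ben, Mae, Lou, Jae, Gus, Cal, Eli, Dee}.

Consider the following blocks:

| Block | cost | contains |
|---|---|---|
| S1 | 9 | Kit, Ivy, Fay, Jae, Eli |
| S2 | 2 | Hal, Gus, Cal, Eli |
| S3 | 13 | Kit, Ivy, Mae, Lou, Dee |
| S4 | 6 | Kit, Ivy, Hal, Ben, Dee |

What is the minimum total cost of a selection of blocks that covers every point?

S1, S2, S3, S4 together cover every point (S1 ∪ S2 ∪ S3 ∪ S4 = {Kit, Ivy, Fay, Hal, Ben, Mae, Lou, Jae, Gus, Cal, Eli, Dee}); total cost 9 + 2 + 13 + 6 = 30.
No covering selection has total cost below 30.

30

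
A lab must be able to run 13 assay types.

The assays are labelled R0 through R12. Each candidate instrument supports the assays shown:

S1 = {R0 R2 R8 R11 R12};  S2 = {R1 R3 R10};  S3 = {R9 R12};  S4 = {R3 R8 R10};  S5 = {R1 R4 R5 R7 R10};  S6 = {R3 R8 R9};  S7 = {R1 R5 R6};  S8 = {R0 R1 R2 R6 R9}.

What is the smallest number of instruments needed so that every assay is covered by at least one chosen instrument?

Take {S1, S5, S6, S8}. Their union is {R0, R1, R2, R3, R4, R5, R6, R7, R8, R9, R10, R11, R12}, which is all 13 assays.
No 3 of the 8 instruments cover everything (all 56 combinations miss at least one assay), so 4 is optimal.

4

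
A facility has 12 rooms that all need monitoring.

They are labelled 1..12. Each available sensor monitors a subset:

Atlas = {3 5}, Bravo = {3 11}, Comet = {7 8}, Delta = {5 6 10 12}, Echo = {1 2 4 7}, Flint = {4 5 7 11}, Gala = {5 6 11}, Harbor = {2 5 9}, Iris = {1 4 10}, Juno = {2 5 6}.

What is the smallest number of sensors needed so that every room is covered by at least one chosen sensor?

5

Take {Bravo, Comet, Delta, Echo, Harbor}. Their union is {1, 2, 3, 4, 5, 6, 7, 8, 9, 10, 11, 12}, which is all 12 rooms.
No 4 of the 10 sensors cover everything (all 210 combinations miss at least one room), so 5 is optimal.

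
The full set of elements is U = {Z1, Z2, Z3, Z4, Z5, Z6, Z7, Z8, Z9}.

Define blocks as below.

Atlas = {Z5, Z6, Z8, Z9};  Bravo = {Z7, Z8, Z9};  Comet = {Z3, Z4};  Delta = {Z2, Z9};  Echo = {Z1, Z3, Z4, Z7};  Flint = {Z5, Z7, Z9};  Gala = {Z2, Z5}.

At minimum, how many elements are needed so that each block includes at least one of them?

Take H = {Z2, Z3, Z9}. Each listed block contains at least one of these, so H is a hitting set of size 3.
The blocks Bravo, Comet, Gala are pairwise disjoint, so any hitting set needs a separate element for each — at least 3. Hence 3 is optimal.

3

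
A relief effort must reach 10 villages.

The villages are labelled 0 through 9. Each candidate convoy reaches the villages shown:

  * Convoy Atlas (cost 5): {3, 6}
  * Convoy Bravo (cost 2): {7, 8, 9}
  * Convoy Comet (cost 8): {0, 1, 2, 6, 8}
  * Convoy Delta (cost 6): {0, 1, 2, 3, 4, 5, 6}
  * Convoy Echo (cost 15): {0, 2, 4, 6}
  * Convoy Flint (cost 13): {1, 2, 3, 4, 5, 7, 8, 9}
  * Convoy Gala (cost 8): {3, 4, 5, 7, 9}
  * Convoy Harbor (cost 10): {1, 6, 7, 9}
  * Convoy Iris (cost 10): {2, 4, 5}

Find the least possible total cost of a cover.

Bravo, Delta together cover every village (Bravo ∪ Delta = {0, 1, 2, 3, 4, 5, 6, 7, 8, 9}); total cost 2 + 6 = 8.
No covering selection has total cost below 8.

8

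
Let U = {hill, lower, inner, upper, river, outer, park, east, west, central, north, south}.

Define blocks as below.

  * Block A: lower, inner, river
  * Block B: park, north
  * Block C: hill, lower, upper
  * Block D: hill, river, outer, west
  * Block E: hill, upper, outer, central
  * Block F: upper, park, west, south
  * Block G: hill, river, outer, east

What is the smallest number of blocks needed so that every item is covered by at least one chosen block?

A and B and E and F and G together: A ∪ B ∪ E ∪ F ∪ G = {hill, lower, inner, upper, river, outer, park, east, west, central, north, south} — every item is covered.
No 4 of the 7 blocks cover everything (all 35 combinations miss at least one item), so 5 is optimal.

5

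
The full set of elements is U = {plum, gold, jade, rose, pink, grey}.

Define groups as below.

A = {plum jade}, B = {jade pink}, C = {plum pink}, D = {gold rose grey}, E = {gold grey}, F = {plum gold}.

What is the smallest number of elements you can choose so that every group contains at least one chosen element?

H = {plum, pink, grey} meets every group (each contains at least one member of H), and |H| = 3.
No choice of 2 elements meets every group, so 3 is the minimum.

3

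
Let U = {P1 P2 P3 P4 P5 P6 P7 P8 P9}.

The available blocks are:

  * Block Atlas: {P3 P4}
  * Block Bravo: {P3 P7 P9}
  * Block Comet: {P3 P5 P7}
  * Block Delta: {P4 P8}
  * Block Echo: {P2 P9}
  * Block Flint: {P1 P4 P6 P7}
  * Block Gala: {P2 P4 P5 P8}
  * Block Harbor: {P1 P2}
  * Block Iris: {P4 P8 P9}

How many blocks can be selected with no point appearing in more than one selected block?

3

Comet, Harbor, Iris are pairwise disjoint (Comet={P3,P5,P7}; Harbor={P1,P2}; Iris={P4,P8,P9}).
Every remaining block overlaps one of these, and no 4 of the listed blocks are pairwise disjoint, so 3 is the maximum.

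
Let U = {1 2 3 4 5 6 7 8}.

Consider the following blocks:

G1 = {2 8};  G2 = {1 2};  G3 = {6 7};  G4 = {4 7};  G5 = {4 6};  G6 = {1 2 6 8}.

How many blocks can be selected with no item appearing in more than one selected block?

G1, G4 are pairwise disjoint (G1={2,8}; G4={4,7}).
Every remaining block overlaps one of these, and no 3 of the listed blocks are pairwise disjoint, so 2 is the maximum.

2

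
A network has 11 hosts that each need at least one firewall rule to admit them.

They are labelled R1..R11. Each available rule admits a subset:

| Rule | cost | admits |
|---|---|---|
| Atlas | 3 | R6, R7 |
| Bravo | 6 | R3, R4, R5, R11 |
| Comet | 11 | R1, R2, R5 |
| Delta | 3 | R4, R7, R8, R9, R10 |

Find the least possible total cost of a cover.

Atlas, Bravo, Comet, Delta together cover every host (Atlas ∪ Bravo ∪ Comet ∪ Delta = {R1, R2, R3, R4, R5, R6, R7, R8, R9, R10, R11}); total cost 3 + 6 + 11 + 3 = 23.
No covering selection has total cost below 23.

23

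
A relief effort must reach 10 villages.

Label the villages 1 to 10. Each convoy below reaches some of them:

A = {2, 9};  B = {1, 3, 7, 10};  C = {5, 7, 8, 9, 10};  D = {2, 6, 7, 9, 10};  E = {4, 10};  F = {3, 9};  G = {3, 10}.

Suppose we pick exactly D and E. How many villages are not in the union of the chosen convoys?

4

Union of D, E = {2, 4, 6, 7, 9, 10}.
Not covered: 1, 3, 5, 8 — 4 villages.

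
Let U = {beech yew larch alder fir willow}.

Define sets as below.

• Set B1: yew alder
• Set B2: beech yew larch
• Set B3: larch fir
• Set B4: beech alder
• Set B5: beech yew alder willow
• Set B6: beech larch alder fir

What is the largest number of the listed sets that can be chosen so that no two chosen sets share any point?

2

B1, B3 are pairwise disjoint (B1={yew,alder}; B3={larch,fir}).
Every remaining set overlaps one of these, and no 3 of the listed sets are pairwise disjoint, so 2 is the maximum.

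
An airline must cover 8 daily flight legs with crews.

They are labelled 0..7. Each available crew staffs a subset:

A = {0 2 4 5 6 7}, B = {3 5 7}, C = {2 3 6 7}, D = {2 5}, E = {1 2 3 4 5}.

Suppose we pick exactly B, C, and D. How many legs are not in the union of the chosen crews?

3

Union of B, C, D = {2, 3, 5, 6, 7}.
Not covered: 0, 1, 4 — 3 legs.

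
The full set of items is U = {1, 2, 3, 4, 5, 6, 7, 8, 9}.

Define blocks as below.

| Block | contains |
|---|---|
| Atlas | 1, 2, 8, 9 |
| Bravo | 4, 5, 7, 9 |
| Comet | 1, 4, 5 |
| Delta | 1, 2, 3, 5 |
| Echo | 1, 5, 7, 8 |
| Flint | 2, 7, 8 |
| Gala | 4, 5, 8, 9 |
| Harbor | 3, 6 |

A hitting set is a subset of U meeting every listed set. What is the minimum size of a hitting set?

3

Take H = {5, 6, 8}. Each listed block contains at least one of these, so H is a hitting set of size 3.
The blocks Comet, Flint, Harbor are pairwise disjoint, so any hitting set needs a separate item for each — at least 3. Hence 3 is optimal.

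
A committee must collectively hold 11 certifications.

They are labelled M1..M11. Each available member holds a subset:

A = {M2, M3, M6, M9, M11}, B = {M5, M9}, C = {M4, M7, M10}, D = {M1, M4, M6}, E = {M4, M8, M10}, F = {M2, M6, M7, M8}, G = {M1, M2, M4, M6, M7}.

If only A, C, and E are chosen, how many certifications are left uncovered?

2

Union of A, C, E = {M2, M3, M4, M6, M7, M8, M9, M10, M11}.
Not covered: M1, M5 — 2 certifications.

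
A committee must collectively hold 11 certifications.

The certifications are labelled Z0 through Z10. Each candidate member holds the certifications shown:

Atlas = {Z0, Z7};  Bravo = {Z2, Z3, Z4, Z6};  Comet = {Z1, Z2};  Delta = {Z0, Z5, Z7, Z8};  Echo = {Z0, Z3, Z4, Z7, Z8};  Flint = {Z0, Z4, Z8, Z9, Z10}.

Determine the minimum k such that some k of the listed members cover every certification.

4

Take {Bravo, Comet, Delta, Flint}. Their union is {Z0, Z1, Z2, Z3, Z4, Z5, Z6, Z7, Z8, Z9, Z10}, which is all 11 certifications.
No 3 of the 6 members cover everything (all 20 combinations miss at least one certification), so 4 is optimal.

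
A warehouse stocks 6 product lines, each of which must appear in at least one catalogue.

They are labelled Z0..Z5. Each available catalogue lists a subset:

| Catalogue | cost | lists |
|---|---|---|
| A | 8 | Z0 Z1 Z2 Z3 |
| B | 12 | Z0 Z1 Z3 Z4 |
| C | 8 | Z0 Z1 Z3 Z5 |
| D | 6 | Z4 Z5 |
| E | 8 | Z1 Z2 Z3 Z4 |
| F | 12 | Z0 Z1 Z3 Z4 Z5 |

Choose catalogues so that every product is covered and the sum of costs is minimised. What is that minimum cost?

14

A, D together cover every product (A ∪ D = {Z0, Z1, Z2, Z3, Z4, Z5}); total cost 8 + 6 = 14.
No covering selection has total cost below 14.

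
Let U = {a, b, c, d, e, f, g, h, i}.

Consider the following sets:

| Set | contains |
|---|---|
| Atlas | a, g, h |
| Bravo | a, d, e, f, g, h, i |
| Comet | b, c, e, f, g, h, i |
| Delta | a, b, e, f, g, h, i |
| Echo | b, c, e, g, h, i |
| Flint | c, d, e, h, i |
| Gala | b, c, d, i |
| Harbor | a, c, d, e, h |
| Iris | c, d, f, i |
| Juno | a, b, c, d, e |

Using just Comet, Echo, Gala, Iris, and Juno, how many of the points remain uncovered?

Union of Comet, Echo, Gala, Iris, Juno = {a, b, c, d, e, f, g, h, i} — that's every point, so 0 are uncovered.

0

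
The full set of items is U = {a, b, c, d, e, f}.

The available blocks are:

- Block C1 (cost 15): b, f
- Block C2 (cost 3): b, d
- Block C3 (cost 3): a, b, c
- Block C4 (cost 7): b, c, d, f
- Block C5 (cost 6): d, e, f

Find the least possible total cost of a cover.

C3, C5 together cover every item (C3 ∪ C5 = {a, b, c, d, e, f}); total cost 3 + 6 = 9.
No covering selection has total cost below 9.

9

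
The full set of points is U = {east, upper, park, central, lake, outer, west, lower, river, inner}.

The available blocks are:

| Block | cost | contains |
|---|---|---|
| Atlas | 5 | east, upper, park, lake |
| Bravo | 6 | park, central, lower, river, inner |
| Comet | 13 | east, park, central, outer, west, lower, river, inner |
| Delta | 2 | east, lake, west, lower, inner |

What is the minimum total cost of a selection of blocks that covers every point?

18

Atlas, Comet together cover every point (Atlas ∪ Comet = {east, upper, park, central, lake, outer, west, lower, river, inner}); total cost 5 + 13 = 18.
The greedy pick Delta, Bravo, Atlas, Comet costs 26; no covering selection beats 18.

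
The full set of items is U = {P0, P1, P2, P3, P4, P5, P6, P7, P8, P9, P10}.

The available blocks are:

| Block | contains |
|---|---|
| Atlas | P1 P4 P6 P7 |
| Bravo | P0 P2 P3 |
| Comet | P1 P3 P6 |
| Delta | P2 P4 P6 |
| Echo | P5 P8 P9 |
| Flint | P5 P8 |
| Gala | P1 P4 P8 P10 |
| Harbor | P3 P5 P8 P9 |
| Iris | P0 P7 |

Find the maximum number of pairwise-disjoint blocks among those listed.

3

Atlas, Bravo, Flint are pairwise disjoint (Atlas={P1,P4,P6,P7}; Bravo={P0,P2,P3}; Flint={P5,P8}).
Every remaining block overlaps one of these, and no 4 of the listed blocks are pairwise disjoint, so 3 is the maximum.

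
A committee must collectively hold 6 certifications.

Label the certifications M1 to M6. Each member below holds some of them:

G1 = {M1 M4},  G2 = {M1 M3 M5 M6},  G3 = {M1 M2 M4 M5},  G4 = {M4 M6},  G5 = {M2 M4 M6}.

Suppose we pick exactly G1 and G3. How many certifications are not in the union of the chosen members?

Union of G1, G3 = {M1, M2, M4, M5}.
Not covered: M3, M6 — 2 certifications.

2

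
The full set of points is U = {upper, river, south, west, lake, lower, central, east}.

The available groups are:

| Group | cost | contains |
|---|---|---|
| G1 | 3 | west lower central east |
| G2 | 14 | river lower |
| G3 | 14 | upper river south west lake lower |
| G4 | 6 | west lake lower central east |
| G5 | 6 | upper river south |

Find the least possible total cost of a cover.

12

G4, G5 together cover every point (G4 ∪ G5 = {upper, river, south, west, lake, lower, central, east}); total cost 6 + 6 = 12.
The greedy pick G1, G5, G4 costs 15; no covering selection beats 12.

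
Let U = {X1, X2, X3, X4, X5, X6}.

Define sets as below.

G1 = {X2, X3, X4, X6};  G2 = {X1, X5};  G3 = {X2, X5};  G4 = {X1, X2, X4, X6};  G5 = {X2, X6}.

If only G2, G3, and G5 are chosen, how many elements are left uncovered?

Union of G2, G3, G5 = {X1, X2, X5, X6}.
Not covered: X3, X4 — 2 elements.

2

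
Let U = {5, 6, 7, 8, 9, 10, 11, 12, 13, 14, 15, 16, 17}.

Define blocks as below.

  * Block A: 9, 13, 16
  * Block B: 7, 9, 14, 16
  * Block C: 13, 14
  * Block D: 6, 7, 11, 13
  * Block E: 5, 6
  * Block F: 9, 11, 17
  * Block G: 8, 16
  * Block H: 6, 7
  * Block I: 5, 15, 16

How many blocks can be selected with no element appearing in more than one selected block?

C, F, G, H are pairwise disjoint (C={13,14}; F={9,11,17}; G={8,16}; H={6,7}).
Every remaining block overlaps one of these, and no 5 of the listed blocks are pairwise disjoint, so 4 is the maximum.

4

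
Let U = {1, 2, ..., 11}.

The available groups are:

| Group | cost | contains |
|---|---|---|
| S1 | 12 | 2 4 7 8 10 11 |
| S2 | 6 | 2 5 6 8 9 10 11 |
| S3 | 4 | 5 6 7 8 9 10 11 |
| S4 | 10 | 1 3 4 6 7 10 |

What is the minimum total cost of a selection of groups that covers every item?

S2, S4 together cover every item (S2 ∪ S4 = {1, 2, 3, 4, 5, 6, 7, 8, 9, 10, 11}); total cost 6 + 10 = 16.
The greedy pick S3, S4, S2 costs 20; no covering selection beats 16.

16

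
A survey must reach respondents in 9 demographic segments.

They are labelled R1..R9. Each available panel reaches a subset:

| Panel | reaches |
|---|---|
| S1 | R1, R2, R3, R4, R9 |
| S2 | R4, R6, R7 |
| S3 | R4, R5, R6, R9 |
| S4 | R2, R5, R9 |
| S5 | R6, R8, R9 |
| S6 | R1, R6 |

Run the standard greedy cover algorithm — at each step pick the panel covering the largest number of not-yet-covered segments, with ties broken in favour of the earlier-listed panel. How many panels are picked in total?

Greedy: pick S1 (covers 5 new) → pick S2 (covers 2 new) → pick S3 (covers 1 new) → pick S5 (covers 1 new). Total picks: 4.

4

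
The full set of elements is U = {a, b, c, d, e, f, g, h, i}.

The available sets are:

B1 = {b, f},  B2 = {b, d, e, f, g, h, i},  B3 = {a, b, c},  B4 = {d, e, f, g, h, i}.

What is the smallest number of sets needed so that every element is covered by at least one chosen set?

B2 and B3 together: B2 ∪ B3 = {a, b, c, d, e, f, g, h, i} — every element is covered.
No single set has all 9 elements (the largest, B2, has 7), so 2 is optimal.

2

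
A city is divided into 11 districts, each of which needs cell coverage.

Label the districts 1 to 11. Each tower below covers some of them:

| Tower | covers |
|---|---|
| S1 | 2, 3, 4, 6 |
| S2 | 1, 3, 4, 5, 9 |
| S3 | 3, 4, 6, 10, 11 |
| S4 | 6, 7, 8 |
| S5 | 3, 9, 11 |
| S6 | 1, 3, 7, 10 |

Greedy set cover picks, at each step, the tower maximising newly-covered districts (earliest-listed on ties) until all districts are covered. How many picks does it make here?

4

Greedy: pick S2 (covers 5 new) → pick S3 (covers 3 new) → pick S4 (covers 2 new) → pick S1 (covers 1 new). Total picks: 4.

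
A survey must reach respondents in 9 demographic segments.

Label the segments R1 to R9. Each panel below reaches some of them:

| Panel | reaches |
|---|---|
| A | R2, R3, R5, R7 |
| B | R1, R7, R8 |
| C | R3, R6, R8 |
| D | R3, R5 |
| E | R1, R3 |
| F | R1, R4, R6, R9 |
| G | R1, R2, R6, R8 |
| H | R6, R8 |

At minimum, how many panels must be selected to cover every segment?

3

A and C and F together: A ∪ C ∪ F = {R1, R2, R3, R4, R5, R6, R7, R8, R9} — every segment is covered.
Each panel has at most 4 segments, and 2·4 = 8 < 9 — so at least 3 panels are needed, and 3 is optimal.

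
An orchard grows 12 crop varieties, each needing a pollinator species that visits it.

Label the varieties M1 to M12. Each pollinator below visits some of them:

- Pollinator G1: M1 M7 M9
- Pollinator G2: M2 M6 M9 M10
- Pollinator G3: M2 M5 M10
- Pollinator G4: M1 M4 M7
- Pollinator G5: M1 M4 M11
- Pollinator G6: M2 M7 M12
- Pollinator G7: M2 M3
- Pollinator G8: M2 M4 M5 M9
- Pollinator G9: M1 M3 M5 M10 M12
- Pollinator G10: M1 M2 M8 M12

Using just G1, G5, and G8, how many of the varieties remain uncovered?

5

Union of G1, G5, G8 = {M1, M2, M4, M5, M7, M9, M11}.
Not covered: M3, M6, M8, M10, M12 — 5 varieties.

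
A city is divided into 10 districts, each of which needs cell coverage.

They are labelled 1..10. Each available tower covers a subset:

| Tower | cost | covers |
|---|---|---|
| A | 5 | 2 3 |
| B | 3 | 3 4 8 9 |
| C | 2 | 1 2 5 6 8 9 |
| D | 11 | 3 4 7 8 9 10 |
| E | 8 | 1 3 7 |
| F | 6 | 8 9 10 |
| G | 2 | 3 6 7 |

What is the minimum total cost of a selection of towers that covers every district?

13

C, D together cover every district (C ∪ D = {1, 2, 3, 4, 5, 6, 7, 8, 9, 10}); total cost 2 + 11 = 13.
No covering selection has total cost below 13.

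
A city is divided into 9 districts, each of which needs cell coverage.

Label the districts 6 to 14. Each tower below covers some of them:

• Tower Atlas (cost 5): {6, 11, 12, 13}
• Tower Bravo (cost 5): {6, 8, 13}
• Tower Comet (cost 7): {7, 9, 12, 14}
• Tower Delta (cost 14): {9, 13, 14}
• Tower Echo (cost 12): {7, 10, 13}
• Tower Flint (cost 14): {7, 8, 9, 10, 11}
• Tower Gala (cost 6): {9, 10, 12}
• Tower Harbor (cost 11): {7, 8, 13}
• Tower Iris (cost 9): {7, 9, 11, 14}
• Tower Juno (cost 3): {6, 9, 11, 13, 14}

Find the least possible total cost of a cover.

20

Gala, Harbor, Juno together cover every district (Gala ∪ Harbor ∪ Juno = {6, 7, 8, 9, 10, 11, 12, 13, 14}); total cost 6 + 11 + 3 = 20.
The greedy pick Juno, Gala, Bravo, Comet costs 21; no covering selection beats 20.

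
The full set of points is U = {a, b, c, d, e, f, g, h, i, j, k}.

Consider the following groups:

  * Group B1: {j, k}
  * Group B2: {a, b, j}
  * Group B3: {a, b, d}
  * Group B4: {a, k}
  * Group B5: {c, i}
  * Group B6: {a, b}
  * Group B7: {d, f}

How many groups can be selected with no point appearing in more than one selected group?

4

B1, B5, B6, B7 are pairwise disjoint (B1={j,k}; B5={c,i}; B6={a,b}; B7={d,f}).
Every remaining group overlaps one of these, and no 5 of the listed groups are pairwise disjoint, so 4 is the maximum.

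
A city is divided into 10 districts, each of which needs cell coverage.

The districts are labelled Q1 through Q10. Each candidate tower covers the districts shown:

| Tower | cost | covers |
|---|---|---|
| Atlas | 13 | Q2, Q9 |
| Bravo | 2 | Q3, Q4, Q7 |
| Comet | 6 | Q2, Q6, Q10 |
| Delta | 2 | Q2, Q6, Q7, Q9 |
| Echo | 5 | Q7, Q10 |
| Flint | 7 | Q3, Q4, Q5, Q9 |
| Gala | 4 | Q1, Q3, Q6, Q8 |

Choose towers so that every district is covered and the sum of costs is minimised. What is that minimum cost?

Delta, Echo, Flint, Gala together cover every district (Delta ∪ Echo ∪ Flint ∪ Gala = {Q1, Q2, Q3, Q4, Q5, Q6, Q7, Q8, Q9, Q10}); total cost 2 + 5 + 7 + 4 = 18.
The greedy pick Delta, Bravo, Gala, Echo, Flint costs 20; no covering selection beats 18.

18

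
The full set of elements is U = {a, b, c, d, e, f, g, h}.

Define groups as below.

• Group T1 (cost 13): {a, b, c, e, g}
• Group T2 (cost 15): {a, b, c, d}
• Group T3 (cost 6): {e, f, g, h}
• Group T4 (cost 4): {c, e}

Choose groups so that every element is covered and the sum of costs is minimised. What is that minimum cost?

21

T2, T3 together cover every element (T2 ∪ T3 = {a, b, c, d, e, f, g, h}); total cost 15 + 6 = 21.
No covering selection has total cost below 21.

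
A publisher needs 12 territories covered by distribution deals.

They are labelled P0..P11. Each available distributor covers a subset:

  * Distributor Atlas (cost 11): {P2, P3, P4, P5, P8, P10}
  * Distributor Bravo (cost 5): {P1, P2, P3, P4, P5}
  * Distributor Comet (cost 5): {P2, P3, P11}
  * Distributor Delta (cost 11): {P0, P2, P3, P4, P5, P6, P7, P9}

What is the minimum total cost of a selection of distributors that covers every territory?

32

Atlas, Bravo, Comet, Delta together cover every territory (Atlas ∪ Bravo ∪ Comet ∪ Delta = {P0, P1, P2, P3, P4, P5, P6, P7, P8, P9, P10, P11}); total cost 11 + 5 + 5 + 11 = 32.
No covering selection has total cost below 32.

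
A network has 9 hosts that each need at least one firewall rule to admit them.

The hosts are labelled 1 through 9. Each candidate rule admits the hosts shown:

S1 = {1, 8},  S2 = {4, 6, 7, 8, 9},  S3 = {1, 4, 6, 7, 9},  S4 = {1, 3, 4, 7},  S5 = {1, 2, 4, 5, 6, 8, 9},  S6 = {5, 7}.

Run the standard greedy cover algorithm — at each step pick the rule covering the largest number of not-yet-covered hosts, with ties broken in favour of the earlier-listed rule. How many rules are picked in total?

2

Greedy: pick S5 (covers 7 new) → pick S4 (covers 2 new). Total picks: 2.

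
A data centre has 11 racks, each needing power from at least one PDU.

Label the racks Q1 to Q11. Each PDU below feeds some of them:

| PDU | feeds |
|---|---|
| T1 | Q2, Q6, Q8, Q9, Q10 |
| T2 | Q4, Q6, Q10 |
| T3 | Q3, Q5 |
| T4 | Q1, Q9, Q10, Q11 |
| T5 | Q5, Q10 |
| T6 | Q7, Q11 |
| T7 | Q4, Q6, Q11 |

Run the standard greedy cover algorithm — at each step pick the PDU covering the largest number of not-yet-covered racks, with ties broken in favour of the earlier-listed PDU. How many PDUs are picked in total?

Greedy: pick T1 (covers 5 new) → pick T3 (covers 2 new) → pick T4 (covers 2 new) → pick T2 (covers 1 new) → pick T6 (covers 1 new). Total picks: 5.

5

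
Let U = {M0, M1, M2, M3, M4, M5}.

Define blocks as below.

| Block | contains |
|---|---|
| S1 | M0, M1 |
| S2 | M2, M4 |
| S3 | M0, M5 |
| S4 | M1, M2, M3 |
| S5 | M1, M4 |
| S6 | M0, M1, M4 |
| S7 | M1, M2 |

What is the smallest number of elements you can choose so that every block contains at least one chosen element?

Take H = {M0, M2, M4}. Each listed block contains at least one of these, so H is a hitting set of size 3.
No choice of 2 elements meets every block, so 3 is the minimum.

3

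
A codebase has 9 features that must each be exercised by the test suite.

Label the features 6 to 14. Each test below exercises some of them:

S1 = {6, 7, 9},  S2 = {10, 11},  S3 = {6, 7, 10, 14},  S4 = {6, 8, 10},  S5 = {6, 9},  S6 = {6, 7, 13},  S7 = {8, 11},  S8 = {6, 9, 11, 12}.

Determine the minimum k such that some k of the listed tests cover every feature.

S3 and S4 and S6 and S8 together: S3 ∪ S4 ∪ S6 ∪ S8 = {6, 7, 8, 9, 10, 11, 12, 13, 14} — every feature is covered.
No 3 of the 8 tests cover everything (all 56 combinations miss at least one feature), so 4 is optimal.

4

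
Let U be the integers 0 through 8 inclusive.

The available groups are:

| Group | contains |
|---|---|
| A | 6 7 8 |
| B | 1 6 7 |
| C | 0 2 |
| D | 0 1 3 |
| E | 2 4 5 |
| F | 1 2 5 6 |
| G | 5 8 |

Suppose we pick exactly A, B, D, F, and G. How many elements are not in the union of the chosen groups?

Union of A, B, D, F, G = {0, 1, 2, 3, 5, 6, 7, 8}.
Not covered: 4 — 1 element.

1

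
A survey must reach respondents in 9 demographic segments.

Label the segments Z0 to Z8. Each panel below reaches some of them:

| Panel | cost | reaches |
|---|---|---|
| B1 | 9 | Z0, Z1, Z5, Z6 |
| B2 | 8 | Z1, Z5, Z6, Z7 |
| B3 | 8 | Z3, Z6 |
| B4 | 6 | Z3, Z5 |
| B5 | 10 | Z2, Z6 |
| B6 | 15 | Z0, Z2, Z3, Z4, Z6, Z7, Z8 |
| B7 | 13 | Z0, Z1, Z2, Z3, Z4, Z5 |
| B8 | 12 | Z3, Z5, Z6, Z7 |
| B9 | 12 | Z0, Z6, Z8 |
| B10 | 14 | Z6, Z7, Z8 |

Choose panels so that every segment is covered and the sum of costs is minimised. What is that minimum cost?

23

B2, B6 together cover every segment (B2 ∪ B6 = {Z0, Z1, Z2, Z3, Z4, Z5, Z6, Z7, Z8}); total cost 8 + 15 = 23.
No covering selection has total cost below 23.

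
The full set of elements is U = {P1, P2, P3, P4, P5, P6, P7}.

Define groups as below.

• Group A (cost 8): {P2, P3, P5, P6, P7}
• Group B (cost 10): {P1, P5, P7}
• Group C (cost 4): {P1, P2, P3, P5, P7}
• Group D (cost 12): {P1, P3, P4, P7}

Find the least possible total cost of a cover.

A, D together cover every element (A ∪ D = {P1, P2, P3, P4, P5, P6, P7}); total cost 8 + 12 = 20.
The greedy pick C, A, D costs 24; no covering selection beats 20.

20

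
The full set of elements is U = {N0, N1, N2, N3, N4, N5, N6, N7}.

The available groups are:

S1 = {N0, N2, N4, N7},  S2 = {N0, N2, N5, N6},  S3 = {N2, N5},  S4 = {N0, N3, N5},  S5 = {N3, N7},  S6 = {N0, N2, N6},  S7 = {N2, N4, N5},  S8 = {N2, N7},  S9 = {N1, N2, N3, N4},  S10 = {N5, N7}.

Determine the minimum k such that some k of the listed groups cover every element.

3

Take {S6, S9, S10}. Their union is {N0, N1, N2, N3, N4, N5, N6, N7}, which is all 8 elements.
Only S9 contains N1, so S9 is forced; the remaining 4 elements need at least 2 more groups (each remaining group adds at most 3) — so at least 3 groups are needed, and 3 is optimal.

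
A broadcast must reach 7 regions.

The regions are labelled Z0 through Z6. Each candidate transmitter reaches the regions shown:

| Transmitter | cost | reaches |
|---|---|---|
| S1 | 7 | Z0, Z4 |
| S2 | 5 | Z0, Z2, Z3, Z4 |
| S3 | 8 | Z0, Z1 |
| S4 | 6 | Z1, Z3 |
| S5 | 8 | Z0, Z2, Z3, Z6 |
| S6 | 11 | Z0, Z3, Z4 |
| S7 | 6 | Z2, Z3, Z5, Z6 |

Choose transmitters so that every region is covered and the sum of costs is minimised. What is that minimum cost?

17

S2, S4, S7 together cover every region (S2 ∪ S4 ∪ S7 = {Z0, Z1, Z2, Z3, Z4, Z5, Z6}); total cost 5 + 6 + 6 = 17.
No covering selection has total cost below 17.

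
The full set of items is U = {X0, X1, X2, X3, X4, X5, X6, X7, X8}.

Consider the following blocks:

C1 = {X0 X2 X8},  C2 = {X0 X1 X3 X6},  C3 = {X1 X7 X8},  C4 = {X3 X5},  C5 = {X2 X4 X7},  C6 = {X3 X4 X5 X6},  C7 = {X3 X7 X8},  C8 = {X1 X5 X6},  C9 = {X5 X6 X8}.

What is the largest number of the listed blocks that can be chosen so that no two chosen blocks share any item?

C7, C8 are pairwise disjoint (C7={X3,X7,X8}; C8={X1,X5,X6}).
Every remaining block overlaps one of these, and no 3 of the listed blocks are pairwise disjoint, so 2 is the maximum.

2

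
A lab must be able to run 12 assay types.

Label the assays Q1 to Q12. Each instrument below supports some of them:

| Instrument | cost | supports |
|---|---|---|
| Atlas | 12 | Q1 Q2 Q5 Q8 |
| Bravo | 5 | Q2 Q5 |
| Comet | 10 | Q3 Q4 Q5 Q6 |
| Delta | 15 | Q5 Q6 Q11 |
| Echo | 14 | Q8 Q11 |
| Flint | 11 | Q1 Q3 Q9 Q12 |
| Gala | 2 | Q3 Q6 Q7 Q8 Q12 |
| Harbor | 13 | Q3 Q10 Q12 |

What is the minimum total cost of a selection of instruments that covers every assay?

Bravo, Comet, Echo, Flint, Gala, Harbor together cover every assay (Bravo ∪ Comet ∪ Echo ∪ Flint ∪ Gala ∪ Harbor = {Q1, Q2, Q3, Q4, Q5, Q6, Q7, Q8, Q9, Q10, Q11, Q12}); total cost 5 + 10 + 14 + 11 + 2 + 13 = 55.
No covering selection has total cost below 55.

55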